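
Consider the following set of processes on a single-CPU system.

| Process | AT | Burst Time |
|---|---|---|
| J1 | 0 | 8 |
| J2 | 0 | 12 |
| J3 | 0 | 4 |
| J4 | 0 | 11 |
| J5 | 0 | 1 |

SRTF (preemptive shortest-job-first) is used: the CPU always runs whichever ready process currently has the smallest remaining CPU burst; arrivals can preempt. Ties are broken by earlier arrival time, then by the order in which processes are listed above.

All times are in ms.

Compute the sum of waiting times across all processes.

43

Schedule: | J5 0-1 | J3 1-5 | J1 5-13 | J4 13-24 | J2 24-36 |
Completion: J1=13  J2=36  J3=5  J4=24  J5=1
Turnaround (C−A): J1=13  J2=36  J3=5  J4=24  J5=1
Waiting = turnaround − burst: J1=5, J2=24, J3=1, J4=13, J5=0
Total waiting = 5 + 24 + 1 + 13 + 0 = 43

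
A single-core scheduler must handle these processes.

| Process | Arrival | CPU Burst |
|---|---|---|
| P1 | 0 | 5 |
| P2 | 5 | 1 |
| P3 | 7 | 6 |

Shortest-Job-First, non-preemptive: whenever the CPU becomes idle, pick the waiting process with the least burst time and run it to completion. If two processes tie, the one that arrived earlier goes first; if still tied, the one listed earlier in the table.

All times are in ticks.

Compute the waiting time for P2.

Timeline: | P1 0-5 | P2 5-6 | idle 6-7 | P3 7-13 |
Completion: P1=5  P2=6  P3=13
Waiting(P2) = turnaround − burst = 1 − 1 = 0

0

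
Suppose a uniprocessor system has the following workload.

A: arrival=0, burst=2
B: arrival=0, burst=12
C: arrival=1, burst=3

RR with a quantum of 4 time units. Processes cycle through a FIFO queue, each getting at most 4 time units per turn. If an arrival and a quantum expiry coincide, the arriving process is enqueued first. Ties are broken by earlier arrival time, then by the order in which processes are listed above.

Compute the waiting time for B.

Schedule: | A 0-2 | B 2-6 | C 6-9 | B 9-17 |
Completion: A=2  B=17  C=9
Turnaround (C−A): A=2  B=17  C=8
Waiting(B) = turnaround − burst = 17 − 12 = 5

5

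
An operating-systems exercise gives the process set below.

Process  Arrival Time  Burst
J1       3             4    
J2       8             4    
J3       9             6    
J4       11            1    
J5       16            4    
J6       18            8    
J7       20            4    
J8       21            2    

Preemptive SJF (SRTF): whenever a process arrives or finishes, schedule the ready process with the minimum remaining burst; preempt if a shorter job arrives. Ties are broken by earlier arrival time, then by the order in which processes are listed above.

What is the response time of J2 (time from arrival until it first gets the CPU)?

0

Gantt: | idle 0-3 | J1 3-7 | idle 7-8 | J2 8-12 | J4 12-13 | J3 13-19 | J5 19-23 | J8 23-25 | J7 25-29 | J6 29-37 |
Completion: J1=7  J2=12  J3=19  J4=13  J5=23  J6=37  J7=29  J8=25
Turnaround (C−A): J1=4  J2=4  J3=10  J4=2  J5=7  J6=19  J7=9  J8=4
Response(J2) = first start − arrival = 8 − 8 = 0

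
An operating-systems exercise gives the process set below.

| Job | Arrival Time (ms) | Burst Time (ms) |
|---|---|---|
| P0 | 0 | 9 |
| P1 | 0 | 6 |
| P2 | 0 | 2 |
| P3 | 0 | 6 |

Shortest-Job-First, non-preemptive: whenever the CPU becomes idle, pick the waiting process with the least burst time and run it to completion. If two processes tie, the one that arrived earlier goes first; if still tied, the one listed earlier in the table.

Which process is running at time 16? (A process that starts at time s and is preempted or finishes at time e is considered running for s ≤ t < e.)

P0

Gantt: | P2 0-2 | P1 2-8 | P3 8-14 | P0 14-23 |
Completion: P0=23  P1=8  P2=2  P3=14
Turnaround (C−A): P0=23  P1=8  P2=2  P3=14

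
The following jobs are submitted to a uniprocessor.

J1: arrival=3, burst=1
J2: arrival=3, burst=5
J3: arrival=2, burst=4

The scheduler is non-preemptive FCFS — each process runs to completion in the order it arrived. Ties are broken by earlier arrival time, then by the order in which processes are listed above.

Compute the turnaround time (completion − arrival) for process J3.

4

Schedule: | idle 0-2 | J3 2-6 | J1 6-7 | J2 7-12 |
Completion: J1=7  J2=12  J3=6
Turnaround (C−A): J1=4  J2=9  J3=4
Turnaround(J3) = completion − arrival = 6 − 2 = 4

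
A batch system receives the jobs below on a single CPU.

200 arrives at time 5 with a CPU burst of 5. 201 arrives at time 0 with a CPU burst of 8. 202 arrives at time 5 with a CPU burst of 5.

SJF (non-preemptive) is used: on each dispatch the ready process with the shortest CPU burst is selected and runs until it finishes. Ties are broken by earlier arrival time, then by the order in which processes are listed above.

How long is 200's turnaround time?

8

Gantt: | 201 0-8 | 200 8-13 | 202 13-18 |
Completion: 200=13  201=8  202=18
Turnaround(200) = completion − arrival = 13 − 5 = 8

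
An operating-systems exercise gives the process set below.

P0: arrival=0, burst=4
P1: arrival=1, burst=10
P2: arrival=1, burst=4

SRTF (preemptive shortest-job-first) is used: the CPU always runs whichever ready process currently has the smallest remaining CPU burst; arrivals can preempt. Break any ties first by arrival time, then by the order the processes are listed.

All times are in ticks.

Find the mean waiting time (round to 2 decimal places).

3.33

Timeline: | P0 0-4 | P2 4-8 | P1 8-18 |
Completion: P0=4  P1=18  P2=8
Waiting times: P0=0, P1=7, P2=3
Average waiting = (0+7+3) / 3 = 10/3 = 3.33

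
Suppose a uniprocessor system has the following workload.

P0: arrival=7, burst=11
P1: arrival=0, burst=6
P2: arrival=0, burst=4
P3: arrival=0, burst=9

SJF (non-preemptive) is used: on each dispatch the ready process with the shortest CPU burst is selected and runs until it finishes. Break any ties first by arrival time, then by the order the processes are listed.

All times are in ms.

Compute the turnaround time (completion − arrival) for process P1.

Schedule: | P2 0-4 | P1 4-10 | P3 10-19 | P0 19-30 |
Completion: P0=30  P1=10  P2=4  P3=19
Turnaround (C−A): P0=23  P1=10  P2=4  P3=19
Turnaround(P1) = completion − arrival = 10 − 0 = 10

10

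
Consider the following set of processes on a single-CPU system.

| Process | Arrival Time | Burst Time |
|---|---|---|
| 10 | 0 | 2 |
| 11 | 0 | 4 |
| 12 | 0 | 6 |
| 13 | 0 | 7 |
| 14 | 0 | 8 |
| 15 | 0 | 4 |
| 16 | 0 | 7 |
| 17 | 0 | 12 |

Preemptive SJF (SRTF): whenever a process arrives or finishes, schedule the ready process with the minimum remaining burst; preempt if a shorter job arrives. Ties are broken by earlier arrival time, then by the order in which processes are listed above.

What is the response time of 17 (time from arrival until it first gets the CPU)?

Schedule: | 10 0-2 | 11 2-6 | 15 6-10 | 12 10-16 | 13 16-23 | 16 23-30 | 14 30-38 | 17 38-50 |
Completion: 10=2  11=6  12=16  13=23  14=38  15=10  16=30  17=50
Response(17) = first start − arrival = 38 − 0 = 38

38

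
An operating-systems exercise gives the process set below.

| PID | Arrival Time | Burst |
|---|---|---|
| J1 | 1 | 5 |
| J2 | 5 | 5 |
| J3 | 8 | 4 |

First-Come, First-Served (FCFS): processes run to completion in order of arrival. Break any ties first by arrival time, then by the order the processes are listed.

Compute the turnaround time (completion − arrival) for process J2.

Gantt: | idle 0-1 | J1 1-6 | J2 6-11 | J3 11-15 |
Completion: J1=6  J2=11  J3=15
Turnaround (C−A): J1=5  J2=6  J3=7
Turnaround(J2) = completion − arrival = 11 − 5 = 6

6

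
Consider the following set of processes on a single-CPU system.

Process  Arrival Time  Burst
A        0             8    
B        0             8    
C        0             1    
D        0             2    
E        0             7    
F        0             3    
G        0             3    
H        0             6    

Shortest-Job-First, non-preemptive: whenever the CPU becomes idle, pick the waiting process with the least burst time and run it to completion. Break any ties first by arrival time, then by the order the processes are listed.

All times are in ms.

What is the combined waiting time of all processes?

86

Timeline: | C 0-1 | D 1-3 | F 3-6 | G 6-9 | H 9-15 | E 15-22 | A 22-30 | B 30-38 |
Completion: A=30  B=38  C=1  D=3  E=22  F=6  G=9  H=15
Turnaround (C−A): A=30  B=38  C=1  D=3  E=22  F=6  G=9  H=15
Waiting = turnaround − burst: A=22, B=30, C=0, D=1, E=15, F=3, G=6, H=9
Total waiting = 22 + 30 + 0 + 1 + 15 + 3 + 6 + 9 = 86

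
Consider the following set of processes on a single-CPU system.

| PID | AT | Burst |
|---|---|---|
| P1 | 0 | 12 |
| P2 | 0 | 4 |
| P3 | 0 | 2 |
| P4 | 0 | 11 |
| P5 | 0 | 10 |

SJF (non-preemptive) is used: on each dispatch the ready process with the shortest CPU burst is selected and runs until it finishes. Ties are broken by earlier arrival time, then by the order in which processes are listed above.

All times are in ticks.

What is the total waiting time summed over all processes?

Timeline: | P3 0-2 | P2 2-6 | P5 6-16 | P4 16-27 | P1 27-39 |
Completion: P1=39  P2=6  P3=2  P4=27  P5=16
Waiting = turnaround − burst: P1=27, P2=2, P3=0, P4=16, P5=6
Total waiting = 27 + 2 + 0 + 16 + 6 = 51

51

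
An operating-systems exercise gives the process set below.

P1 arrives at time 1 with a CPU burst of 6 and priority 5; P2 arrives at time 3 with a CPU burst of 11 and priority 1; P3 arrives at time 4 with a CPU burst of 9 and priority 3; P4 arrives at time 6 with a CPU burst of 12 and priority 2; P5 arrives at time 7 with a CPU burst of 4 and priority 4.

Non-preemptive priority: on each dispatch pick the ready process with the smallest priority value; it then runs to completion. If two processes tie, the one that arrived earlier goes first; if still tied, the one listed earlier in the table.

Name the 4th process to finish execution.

Gantt: | idle 0-1 | P1 1-7 | P2 7-18 | P4 18-30 | P3 30-39 | P5 39-43 |
Completion: P1=7  P2=18  P3=39  P4=30  P5=43
Finish order: P1 → P2 → P4 → P3 → P5

P3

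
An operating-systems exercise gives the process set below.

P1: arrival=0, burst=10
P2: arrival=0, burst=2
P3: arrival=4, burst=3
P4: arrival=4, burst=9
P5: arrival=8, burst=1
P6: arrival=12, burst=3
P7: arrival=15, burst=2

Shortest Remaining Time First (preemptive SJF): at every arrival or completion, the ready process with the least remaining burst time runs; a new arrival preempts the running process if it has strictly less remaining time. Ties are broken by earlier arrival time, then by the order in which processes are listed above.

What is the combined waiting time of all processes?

28

Schedule: | P2 0-2 | P1 2-4 | P3 4-7 | P1 7-8 | P5 8-9 | P1 9-12 | P6 12-15 | P7 15-17 | P1 17-21 | P4 21-30 |
Completion: P1=21  P2=2  P3=7  P4=30  P5=9  P6=15  P7=17
Turnaround (C−A): P1=21  P2=2  P3=3  P4=26  P5=1  P6=3  P7=2
Waiting = turnaround − burst: P1=11, P2=0, P3=0, P4=17, P5=0, P6=0, P7=0
Total waiting = 11 + 0 + 0 + 17 + 0 + 0 + 0 = 28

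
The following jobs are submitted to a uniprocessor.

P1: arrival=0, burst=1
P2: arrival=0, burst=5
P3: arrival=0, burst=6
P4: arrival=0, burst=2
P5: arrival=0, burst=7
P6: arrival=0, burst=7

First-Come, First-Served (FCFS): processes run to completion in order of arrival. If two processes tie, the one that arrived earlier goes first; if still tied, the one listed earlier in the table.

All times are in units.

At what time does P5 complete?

Timeline: | P1 0-1 | P2 1-6 | P3 6-12 | P4 12-14 | P5 14-21 | P6 21-28 |
Completion: P1=1  P2=6  P3=12  P4=14  P5=21  P6=28
Turnaround (C−A): P1=1  P2=6  P3=12  P4=14  P5=21  P6=28

21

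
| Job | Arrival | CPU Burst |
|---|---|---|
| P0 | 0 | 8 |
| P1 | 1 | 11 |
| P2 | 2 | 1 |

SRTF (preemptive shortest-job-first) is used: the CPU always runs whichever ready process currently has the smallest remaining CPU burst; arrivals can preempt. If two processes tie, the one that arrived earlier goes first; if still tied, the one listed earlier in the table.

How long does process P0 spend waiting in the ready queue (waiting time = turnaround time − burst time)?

1

Schedule: | P0 0-2 | P2 2-3 | P0 3-9 | P1 9-20 |
Completion: P0=9  P1=20  P2=3
Turnaround (C−A): P0=9  P1=19  P2=1
Waiting(P0) = turnaround − burst = 9 − 8 = 1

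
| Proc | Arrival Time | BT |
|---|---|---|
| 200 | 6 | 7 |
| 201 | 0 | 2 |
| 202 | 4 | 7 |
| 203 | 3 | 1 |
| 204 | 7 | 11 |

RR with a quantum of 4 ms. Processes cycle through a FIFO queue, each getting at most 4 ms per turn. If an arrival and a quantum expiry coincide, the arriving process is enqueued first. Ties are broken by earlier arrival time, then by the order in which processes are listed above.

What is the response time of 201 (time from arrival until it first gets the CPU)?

Schedule: | 201 0-2 | idle 2-3 | 203 3-4 | 202 4-8 | 200 8-12 | 204 12-16 | 202 16-19 | 200 19-22 | 204 22-29 |
Completion: 200=22  201=2  202=19  203=4  204=29
Turnaround (C−A): 200=16  201=2  202=15  203=1  204=22
Response(201) = first start − arrival = 0 − 0 = 0

0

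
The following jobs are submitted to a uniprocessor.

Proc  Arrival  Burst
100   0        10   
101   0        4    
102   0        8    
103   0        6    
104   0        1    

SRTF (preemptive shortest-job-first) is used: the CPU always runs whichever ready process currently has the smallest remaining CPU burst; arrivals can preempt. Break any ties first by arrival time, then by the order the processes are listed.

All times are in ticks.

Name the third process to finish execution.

Gantt: | 104 0-1 | 101 1-5 | 103 5-11 | 102 11-19 | 100 19-29 |
Completion: 100=29  101=5  102=19  103=11  104=1
Turnaround (C−A): 100=29  101=5  102=19  103=11  104=1
Finish order: 104 → 101 → 103 → 102 → 100

103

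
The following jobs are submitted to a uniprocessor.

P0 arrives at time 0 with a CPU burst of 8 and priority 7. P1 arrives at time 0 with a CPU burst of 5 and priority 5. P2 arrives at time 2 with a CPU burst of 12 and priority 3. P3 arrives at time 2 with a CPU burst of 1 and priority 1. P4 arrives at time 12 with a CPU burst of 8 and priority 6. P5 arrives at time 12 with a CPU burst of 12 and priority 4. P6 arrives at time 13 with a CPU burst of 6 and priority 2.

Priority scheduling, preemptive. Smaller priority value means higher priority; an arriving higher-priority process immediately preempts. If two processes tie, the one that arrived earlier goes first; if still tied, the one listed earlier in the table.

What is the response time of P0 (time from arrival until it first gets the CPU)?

Gantt: | P1 0-2 | P3 2-3 | P2 3-13 | P6 13-19 | P2 19-21 | P5 21-33 | P1 33-36 | P4 36-44 | P0 44-52 |
Completion: P0=52  P1=36  P2=21  P3=3  P4=44  P5=33  P6=19
Response(P0) = first start − arrival = 44 − 0 = 44

44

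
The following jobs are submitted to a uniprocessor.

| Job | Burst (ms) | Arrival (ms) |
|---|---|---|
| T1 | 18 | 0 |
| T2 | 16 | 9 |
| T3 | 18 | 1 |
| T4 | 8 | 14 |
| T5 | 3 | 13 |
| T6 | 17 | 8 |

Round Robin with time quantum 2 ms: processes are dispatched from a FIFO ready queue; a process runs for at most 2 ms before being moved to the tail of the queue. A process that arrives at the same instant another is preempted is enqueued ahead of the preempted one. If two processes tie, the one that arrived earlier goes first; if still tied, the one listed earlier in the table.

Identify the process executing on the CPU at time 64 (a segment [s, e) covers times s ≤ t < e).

Gantt: | T1 0-2 | T3 2-4 | T1 4-6 | T3 6-8 | T1 8-10 | T6 10-12 | T3 12-14 | T2 14-16 | T1 16-18 | T6 18-20 | T5 20-22 | T4 22-24 | T3 24-26 | T2 26-28 | T1 28-30 | T6 30-32 | T5 32-33 | T4 33-35 | T3 35-37 | T2 37-39 | T1 39-41 | T6 41-43 | T4 43-45 | T3 45-47 | T2 47-49 | T1 49-51 | T6 51-53 | T4 53-55 | T3 55-57 | T2 57-59 | T1 59-61 | T6 61-63 | T3 63-65 | T2 65-67 | T1 67-69 | T6 69-71 | T3 71-73 | T2 73-75 | T6 75-77 | T2 77-79 | T6 79-80 |
Completion: T1=69  T2=79  T3=73  T4=55  T5=33  T6=80
Turnaround (C−A): T1=69  T2=70  T3=72  T4=41  T5=20  T6=72

T3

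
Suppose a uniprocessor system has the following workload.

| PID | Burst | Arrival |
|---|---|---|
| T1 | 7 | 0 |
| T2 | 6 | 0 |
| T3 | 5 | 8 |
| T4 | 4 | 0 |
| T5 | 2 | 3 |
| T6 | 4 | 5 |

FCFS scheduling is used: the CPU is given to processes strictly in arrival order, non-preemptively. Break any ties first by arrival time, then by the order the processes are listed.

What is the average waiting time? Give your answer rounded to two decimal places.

Timeline: | T1 0-7 | T2 7-13 | T4 13-17 | T5 17-19 | T6 19-23 | T3 23-28 |
Completion: T1=7  T2=13  T3=28  T4=17  T5=19  T6=23
Waiting times: T1=0, T2=7, T3=15, T4=13, T5=14, T6=14
Average waiting = (0+7+15+13+14+14) / 6 = 63/6 = 10.50

10.50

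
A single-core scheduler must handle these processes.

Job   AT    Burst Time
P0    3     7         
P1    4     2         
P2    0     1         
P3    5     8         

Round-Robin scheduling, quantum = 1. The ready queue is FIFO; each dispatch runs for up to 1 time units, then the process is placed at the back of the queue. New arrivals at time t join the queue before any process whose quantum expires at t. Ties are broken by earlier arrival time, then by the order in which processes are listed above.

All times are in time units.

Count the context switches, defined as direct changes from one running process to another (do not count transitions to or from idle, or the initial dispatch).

14

Timeline: | P2 0-1 | idle 1-3 | P0 3-4 | P1 4-5 | P0 5-6 | P3 6-7 | P1 7-8 | P0 8-9 | P3 9-10 | P0 10-11 | P3 11-12 | P0 12-13 | P3 13-14 | P0 14-15 | P3 15-16 | P0 16-17 | P3 17-20 |
Completion: P0=17  P1=8  P2=1  P3=20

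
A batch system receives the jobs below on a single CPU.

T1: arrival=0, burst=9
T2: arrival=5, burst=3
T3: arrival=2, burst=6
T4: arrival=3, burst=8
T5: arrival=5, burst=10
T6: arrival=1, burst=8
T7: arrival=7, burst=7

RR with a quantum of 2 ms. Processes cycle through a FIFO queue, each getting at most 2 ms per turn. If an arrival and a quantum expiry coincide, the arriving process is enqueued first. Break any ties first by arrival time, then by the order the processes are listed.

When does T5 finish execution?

51

Timeline: | T1 0-2 | T6 2-4 | T3 4-6 | T1 6-8 | T4 8-10 | T6 10-12 | T2 12-14 | T5 14-16 | T3 16-18 | T7 18-20 | T1 20-22 | T4 22-24 | T6 24-26 | T2 26-27 | T5 27-29 | T3 29-31 | T7 31-33 | T1 33-35 | T4 35-37 | T6 37-39 | T5 39-41 | T7 41-43 | T1 43-44 | T4 44-46 | T5 46-48 | T7 48-49 | T5 49-51 |
Completion: T1=44  T2=27  T3=31  T4=46  T5=51  T6=39  T7=49
Turnaround (C−A): T1=44  T2=22  T3=29  T4=43  T5=46  T6=38  T7=42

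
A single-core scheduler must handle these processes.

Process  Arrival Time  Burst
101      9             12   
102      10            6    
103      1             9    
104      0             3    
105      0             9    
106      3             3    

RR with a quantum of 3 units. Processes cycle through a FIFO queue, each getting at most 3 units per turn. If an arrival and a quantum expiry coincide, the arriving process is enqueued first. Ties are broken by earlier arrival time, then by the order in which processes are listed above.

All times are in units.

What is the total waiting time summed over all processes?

88

Schedule: | 104 0-3 | 105 3-6 | 103 6-9 | 106 9-12 | 105 12-15 | 101 15-18 | 103 18-21 | 102 21-24 | 105 24-27 | 101 27-30 | 103 30-33 | 102 33-36 | 101 36-42 |
Completion: 101=42  102=36  103=33  104=3  105=27  106=12
Turnaround (C−A): 101=33  102=26  103=32  104=3  105=27  106=9
Waiting = turnaround − burst: 101=21, 102=20, 103=23, 104=0, 105=18, 106=6
Total waiting = 21 + 20 + 23 + 0 + 18 + 6 = 88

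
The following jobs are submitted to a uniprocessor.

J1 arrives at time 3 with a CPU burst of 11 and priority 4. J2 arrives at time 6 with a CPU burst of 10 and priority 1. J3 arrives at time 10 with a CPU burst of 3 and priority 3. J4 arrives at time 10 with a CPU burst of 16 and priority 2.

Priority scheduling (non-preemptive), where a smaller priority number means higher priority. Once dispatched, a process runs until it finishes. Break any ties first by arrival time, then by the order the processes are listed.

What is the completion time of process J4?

Timeline: | idle 0-3 | J1 3-14 | J2 14-24 | J4 24-40 | J3 40-43 |
Completion: J1=14  J2=24  J3=43  J4=40

40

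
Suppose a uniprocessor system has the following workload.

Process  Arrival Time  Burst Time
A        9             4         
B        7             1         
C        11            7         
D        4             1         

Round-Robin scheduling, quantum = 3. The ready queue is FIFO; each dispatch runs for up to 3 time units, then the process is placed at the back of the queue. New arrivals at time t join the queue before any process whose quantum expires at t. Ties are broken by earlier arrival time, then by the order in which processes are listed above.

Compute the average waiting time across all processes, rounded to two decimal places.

1.25

Schedule: | idle 0-4 | D 4-5 | idle 5-7 | B 7-8 | idle 8-9 | A 9-12 | C 12-15 | A 15-16 | C 16-20 |
Completion: A=16  B=8  C=20  D=5
Waiting times: A=3, B=0, C=2, D=0
Average waiting = (3+0+2+0) / 4 = 5/4 = 1.25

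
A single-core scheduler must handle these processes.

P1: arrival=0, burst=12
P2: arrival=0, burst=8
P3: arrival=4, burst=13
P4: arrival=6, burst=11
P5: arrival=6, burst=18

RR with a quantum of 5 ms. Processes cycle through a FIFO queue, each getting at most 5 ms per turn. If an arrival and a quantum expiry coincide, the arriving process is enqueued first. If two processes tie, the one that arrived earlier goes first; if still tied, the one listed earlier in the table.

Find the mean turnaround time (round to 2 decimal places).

Timeline: | P1 0-5 | P2 5-10 | P3 10-15 | P1 15-20 | P4 20-25 | P5 25-30 | P2 30-33 | P3 33-38 | P1 38-40 | P4 40-45 | P5 45-50 | P3 50-53 | P4 53-54 | P5 54-62 |
Completion: P1=40  P2=33  P3=53  P4=54  P5=62
Turnaround times: P1=40, P2=33, P3=49, P4=48, P5=56
Average turnaround = (40+33+49+48+56) / 5 = 226/5 = 45.20

45.20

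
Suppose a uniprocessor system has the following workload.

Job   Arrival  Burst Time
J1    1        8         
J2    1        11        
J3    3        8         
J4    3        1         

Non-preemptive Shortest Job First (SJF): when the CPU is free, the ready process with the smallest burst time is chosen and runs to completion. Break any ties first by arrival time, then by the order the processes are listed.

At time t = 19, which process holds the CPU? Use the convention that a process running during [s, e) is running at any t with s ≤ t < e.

Timeline: | idle 0-1 | J1 1-9 | J4 9-10 | J3 10-18 | J2 18-29 |
Completion: J1=9  J2=29  J3=18  J4=10

J2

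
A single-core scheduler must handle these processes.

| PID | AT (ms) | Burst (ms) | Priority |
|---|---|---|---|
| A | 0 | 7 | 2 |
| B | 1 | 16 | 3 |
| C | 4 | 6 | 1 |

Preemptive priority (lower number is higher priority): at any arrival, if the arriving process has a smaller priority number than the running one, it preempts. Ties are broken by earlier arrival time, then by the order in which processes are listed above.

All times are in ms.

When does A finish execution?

13

Schedule: | A 0-4 | C 4-10 | A 10-13 | B 13-29 |
Completion: A=13  B=29  C=10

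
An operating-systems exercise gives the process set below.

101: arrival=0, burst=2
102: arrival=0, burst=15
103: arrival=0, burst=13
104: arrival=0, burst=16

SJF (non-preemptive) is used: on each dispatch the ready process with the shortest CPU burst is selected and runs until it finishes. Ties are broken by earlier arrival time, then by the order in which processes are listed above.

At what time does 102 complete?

30

Schedule: | 101 0-2 | 103 2-15 | 102 15-30 | 104 30-46 |
Completion: 101=2  102=30  103=15  104=46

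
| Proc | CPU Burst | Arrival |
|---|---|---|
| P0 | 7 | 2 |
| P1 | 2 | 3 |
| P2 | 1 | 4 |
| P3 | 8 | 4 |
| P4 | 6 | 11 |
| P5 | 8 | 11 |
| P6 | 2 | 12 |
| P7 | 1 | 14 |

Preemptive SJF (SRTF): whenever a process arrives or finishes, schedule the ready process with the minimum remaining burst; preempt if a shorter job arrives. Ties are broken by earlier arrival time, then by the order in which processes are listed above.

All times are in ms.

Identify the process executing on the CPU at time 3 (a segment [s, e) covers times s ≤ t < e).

Schedule: | idle 0-2 | P0 2-3 | P1 3-5 | P2 5-6 | P0 6-12 | P6 12-14 | P7 14-15 | P4 15-21 | P3 21-29 | P5 29-37 |
Completion: P0=12  P1=5  P2=6  P3=29  P4=21  P5=37  P6=14  P7=15
Turnaround (C−A): P0=10  P1=2  P2=2  P3=25  P4=10  P5=26  P6=2  P7=1

P1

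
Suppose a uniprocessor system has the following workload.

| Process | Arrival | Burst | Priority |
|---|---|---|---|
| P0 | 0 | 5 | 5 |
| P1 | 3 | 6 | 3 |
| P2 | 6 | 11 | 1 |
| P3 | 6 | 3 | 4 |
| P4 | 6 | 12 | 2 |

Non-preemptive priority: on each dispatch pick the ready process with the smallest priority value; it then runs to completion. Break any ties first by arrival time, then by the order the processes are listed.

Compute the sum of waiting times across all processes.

Gantt: | P0 0-5 | P1 5-11 | P2 11-22 | P4 22-34 | P3 34-37 |
Completion: P0=5  P1=11  P2=22  P3=37  P4=34
Turnaround (C−A): P0=5  P1=8  P2=16  P3=31  P4=28
Waiting = turnaround − burst: P0=0, P1=2, P2=5, P3=28, P4=16
Total waiting = 0 + 2 + 5 + 28 + 16 = 51

51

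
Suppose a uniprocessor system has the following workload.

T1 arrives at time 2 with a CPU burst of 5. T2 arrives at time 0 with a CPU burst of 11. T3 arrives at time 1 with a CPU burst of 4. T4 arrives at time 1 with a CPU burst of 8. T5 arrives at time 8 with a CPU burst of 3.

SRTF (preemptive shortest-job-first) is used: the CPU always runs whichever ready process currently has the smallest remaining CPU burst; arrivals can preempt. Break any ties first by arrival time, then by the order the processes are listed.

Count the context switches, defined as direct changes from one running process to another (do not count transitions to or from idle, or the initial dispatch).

Timeline: | T2 0-1 | T3 1-5 | T1 5-10 | T5 10-13 | T4 13-21 | T2 21-31 |
Completion: T1=10  T2=31  T3=5  T4=21  T5=13

5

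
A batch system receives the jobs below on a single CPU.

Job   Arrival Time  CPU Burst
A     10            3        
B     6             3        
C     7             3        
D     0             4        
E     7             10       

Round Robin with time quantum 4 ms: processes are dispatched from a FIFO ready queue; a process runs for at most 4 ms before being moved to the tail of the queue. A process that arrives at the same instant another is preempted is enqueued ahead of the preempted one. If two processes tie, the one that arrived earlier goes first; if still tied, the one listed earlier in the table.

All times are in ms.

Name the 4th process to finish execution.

A

Gantt: | D 0-4 | idle 4-6 | B 6-9 | C 9-12 | E 12-16 | A 16-19 | E 19-25 |
Completion: A=19  B=9  C=12  D=4  E=25
Turnaround (C−A): A=9  B=3  C=5  D=4  E=18
Finish order: D → B → C → A → E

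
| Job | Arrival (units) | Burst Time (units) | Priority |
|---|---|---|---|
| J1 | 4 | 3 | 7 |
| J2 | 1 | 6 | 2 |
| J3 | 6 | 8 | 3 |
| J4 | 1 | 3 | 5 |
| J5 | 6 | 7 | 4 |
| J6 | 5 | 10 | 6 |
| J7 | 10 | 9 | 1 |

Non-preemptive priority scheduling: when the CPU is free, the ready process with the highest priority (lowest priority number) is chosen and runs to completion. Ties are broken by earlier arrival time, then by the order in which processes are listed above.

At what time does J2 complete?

Gantt: | idle 0-1 | J2 1-7 | J3 7-15 | J7 15-24 | J5 24-31 | J4 31-34 | J6 34-44 | J1 44-47 |
Completion: J1=47  J2=7  J3=15  J4=34  J5=31  J6=44  J7=24
Turnaround (C−A): J1=43  J2=6  J3=9  J4=33  J5=25  J6=39  J7=14

7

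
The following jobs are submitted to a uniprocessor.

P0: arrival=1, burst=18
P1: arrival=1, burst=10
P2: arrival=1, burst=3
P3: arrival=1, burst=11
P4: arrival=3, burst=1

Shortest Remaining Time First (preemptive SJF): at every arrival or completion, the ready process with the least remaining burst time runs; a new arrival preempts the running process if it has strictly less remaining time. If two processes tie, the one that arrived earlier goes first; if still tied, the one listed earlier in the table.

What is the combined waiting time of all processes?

44

Timeline: | idle 0-1 | P2 1-4 | P4 4-5 | P1 5-15 | P3 15-26 | P0 26-44 |
Completion: P0=44  P1=15  P2=4  P3=26  P4=5
Turnaround (C−A): P0=43  P1=14  P2=3  P3=25  P4=2
Waiting = turnaround − burst: P0=25, P1=4, P2=0, P3=14, P4=1
Total waiting = 25 + 4 + 0 + 14 + 1 = 44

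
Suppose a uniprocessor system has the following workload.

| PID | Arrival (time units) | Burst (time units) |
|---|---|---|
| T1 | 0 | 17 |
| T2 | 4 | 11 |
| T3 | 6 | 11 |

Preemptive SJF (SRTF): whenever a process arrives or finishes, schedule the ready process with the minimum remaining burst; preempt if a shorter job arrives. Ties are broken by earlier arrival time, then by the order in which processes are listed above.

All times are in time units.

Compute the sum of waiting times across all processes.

Timeline: | T1 0-4 | T2 4-15 | T3 15-26 | T1 26-39 |
Completion: T1=39  T2=15  T3=26
Turnaround (C−A): T1=39  T2=11  T3=20
Waiting = turnaround − burst: T1=22, T2=0, T3=9
Total waiting = 22 + 0 + 9 = 31

31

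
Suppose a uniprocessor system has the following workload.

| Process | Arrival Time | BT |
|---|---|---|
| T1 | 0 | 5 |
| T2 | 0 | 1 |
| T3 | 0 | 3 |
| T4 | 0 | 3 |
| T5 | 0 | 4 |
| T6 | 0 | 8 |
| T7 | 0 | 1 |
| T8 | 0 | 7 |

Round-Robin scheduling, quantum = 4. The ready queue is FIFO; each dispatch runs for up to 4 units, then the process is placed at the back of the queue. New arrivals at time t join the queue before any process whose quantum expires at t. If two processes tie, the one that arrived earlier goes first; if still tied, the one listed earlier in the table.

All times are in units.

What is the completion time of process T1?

Gantt: | T1 0-4 | T2 4-5 | T3 5-8 | T4 8-11 | T5 11-15 | T6 15-19 | T7 19-20 | T8 20-24 | T1 24-25 | T6 25-29 | T8 29-32 |
Completion: T1=25  T2=5  T3=8  T4=11  T5=15  T6=29  T7=20  T8=32

25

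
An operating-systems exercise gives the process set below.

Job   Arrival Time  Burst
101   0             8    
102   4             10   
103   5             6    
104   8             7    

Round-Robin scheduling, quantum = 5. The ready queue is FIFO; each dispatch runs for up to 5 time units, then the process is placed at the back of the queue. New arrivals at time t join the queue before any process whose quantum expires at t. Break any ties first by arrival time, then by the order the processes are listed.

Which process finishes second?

Gantt: | 101 0-5 | 102 5-10 | 103 10-15 | 101 15-18 | 104 18-23 | 102 23-28 | 103 28-29 | 104 29-31 |
Completion: 101=18  102=28  103=29  104=31
Turnaround (C−A): 101=18  102=24  103=24  104=23
Finish order: 101 → 102 → 103 → 104

102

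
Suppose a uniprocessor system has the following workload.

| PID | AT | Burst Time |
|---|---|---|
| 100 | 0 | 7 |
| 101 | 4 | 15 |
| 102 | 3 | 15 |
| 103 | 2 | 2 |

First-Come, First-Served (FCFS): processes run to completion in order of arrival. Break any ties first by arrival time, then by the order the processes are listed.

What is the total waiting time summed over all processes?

31

Timeline: | 100 0-7 | 103 7-9 | 102 9-24 | 101 24-39 |
Completion: 100=7  101=39  102=24  103=9
Turnaround (C−A): 100=7  101=35  102=21  103=7
Waiting = turnaround − burst: 100=0, 101=20, 102=6, 103=5
Total waiting = 0 + 20 + 6 + 5 = 31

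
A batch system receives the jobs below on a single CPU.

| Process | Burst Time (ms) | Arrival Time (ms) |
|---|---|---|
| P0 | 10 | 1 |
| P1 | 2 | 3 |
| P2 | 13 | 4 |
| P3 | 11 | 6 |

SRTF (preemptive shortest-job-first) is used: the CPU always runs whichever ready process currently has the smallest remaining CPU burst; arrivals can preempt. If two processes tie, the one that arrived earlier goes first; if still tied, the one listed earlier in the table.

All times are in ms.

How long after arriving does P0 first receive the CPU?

Schedule: | idle 0-1 | P0 1-3 | P1 3-5 | P0 5-13 | P3 13-24 | P2 24-37 |
Completion: P0=13  P1=5  P2=37  P3=24
Turnaround (C−A): P0=12  P1=2  P2=33  P3=18
Response(P0) = first start − arrival = 1 − 1 = 0

0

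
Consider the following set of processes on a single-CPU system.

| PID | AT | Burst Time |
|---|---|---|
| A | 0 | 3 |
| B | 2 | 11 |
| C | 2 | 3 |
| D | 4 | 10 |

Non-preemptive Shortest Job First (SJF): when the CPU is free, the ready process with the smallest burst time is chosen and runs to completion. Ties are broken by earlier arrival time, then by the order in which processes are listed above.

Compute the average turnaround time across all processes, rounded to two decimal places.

11.00

Gantt: | A 0-3 | C 3-6 | D 6-16 | B 16-27 |
Completion: A=3  B=27  C=6  D=16
Turnaround times: A=3, B=25, C=4, D=12
Average turnaround = (3+25+4+12) / 4 = 44/4 = 11.00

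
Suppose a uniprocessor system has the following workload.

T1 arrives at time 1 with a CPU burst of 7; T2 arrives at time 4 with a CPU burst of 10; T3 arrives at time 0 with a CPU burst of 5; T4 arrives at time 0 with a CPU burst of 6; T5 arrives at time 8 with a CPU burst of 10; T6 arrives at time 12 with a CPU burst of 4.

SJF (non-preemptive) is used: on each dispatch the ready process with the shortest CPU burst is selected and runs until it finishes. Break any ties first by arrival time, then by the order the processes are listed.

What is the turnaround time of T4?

Schedule: | T3 0-5 | T4 5-11 | T1 11-18 | T6 18-22 | T2 22-32 | T5 32-42 |
Completion: T1=18  T2=32  T3=5  T4=11  T5=42  T6=22
Turnaround (C−A): T1=17  T2=28  T3=5  T4=11  T5=34  T6=10
Turnaround(T4) = completion − arrival = 11 − 0 = 11

11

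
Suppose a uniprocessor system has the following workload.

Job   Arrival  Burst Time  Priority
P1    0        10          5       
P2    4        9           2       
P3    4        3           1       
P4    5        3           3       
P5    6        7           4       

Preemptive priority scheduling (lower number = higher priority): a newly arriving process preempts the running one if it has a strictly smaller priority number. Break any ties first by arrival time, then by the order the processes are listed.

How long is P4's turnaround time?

14

Gantt: | P1 0-4 | P3 4-7 | P2 7-16 | P4 16-19 | P5 19-26 | P1 26-32 |
Completion: P1=32  P2=16  P3=7  P4=19  P5=26
Turnaround (C−A): P1=32  P2=12  P3=3  P4=14  P5=20
Turnaround(P4) = completion − arrival = 19 − 5 = 14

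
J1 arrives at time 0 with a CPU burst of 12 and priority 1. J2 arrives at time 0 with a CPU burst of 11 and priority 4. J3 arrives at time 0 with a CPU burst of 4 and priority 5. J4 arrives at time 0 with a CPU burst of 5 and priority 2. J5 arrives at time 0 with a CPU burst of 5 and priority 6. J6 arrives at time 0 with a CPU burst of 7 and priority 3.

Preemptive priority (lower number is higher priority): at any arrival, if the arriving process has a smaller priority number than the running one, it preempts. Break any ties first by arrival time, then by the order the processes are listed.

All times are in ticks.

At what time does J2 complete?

Schedule: | J1 0-12 | J4 12-17 | J6 17-24 | J2 24-35 | J3 35-39 | J5 39-44 |
Completion: J1=12  J2=35  J3=39  J4=17  J5=44  J6=24

35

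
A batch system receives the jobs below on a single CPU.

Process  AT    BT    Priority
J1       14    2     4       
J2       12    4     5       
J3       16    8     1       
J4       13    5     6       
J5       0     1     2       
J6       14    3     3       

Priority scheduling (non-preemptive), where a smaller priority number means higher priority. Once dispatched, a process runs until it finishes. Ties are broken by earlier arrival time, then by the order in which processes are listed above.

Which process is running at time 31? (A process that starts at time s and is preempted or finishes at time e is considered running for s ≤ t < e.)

Gantt: | J5 0-1 | idle 1-12 | J2 12-16 | J3 16-24 | J6 24-27 | J1 27-29 | J4 29-34 |
Completion: J1=29  J2=16  J3=24  J4=34  J5=1  J6=27
Turnaround (C−A): J1=15  J2=4  J3=8  J4=21  J5=1  J6=13

J4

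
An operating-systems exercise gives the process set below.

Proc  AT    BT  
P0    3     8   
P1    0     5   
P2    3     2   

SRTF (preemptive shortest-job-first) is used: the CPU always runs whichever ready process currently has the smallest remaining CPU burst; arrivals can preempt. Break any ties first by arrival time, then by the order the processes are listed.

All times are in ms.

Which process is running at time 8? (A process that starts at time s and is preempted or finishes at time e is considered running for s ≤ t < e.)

P0

Timeline: | P1 0-5 | P2 5-7 | P0 7-15 |
Completion: P0=15  P1=5  P2=7
Turnaround (C−A): P0=12  P1=5  P2=4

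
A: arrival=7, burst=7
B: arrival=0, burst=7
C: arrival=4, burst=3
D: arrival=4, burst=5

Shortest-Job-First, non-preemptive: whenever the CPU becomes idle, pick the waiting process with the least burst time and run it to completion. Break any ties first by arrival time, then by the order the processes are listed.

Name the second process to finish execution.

Gantt: | B 0-7 | C 7-10 | D 10-15 | A 15-22 |
Completion: A=22  B=7  C=10  D=15
Finish order: B → C → D → A

C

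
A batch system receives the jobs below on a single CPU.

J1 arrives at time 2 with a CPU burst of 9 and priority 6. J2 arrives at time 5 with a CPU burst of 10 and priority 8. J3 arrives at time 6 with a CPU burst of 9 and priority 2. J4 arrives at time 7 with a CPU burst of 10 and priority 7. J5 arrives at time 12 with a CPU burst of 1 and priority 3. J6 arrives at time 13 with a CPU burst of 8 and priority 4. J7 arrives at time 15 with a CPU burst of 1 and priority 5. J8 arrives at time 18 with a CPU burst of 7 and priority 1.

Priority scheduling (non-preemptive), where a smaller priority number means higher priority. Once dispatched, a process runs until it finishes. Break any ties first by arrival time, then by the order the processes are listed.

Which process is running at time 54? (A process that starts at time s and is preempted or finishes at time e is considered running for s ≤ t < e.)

Gantt: | idle 0-2 | J1 2-11 | J3 11-20 | J8 20-27 | J5 27-28 | J6 28-36 | J7 36-37 | J4 37-47 | J2 47-57 |
Completion: J1=11  J2=57  J3=20  J4=47  J5=28  J6=36  J7=37  J8=27
Turnaround (C−A): J1=9  J2=52  J3=14  J4=40  J5=16  J6=23  J7=22  J8=9

J2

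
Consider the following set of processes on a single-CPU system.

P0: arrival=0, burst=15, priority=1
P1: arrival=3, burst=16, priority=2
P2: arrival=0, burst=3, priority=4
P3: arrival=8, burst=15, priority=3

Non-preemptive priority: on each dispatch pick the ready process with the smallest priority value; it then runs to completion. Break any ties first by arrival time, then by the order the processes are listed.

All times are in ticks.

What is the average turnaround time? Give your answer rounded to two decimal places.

32.50

Schedule: | P0 0-15 | P1 15-31 | P3 31-46 | P2 46-49 |
Completion: P0=15  P1=31  P2=49  P3=46
Turnaround times: P0=15, P1=28, P2=49, P3=38
Average turnaround = (15+28+49+38) / 4 = 130/4 = 32.50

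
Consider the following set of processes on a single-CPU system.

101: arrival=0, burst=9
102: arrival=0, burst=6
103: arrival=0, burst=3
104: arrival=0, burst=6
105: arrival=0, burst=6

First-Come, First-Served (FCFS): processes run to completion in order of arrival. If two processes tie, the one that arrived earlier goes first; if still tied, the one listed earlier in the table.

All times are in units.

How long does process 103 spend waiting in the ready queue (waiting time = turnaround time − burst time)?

15

Gantt: | 101 0-9 | 102 9-15 | 103 15-18 | 104 18-24 | 105 24-30 |
Completion: 101=9  102=15  103=18  104=24  105=30
Waiting(103) = turnaround − burst = 18 − 3 = 15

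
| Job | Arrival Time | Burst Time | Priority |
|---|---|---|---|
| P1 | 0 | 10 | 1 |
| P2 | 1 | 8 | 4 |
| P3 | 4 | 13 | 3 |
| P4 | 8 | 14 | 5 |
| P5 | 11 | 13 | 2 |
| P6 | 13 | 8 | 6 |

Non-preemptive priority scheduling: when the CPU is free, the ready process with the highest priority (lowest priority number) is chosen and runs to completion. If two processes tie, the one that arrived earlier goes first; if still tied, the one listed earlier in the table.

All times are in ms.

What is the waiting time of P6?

Gantt: | P1 0-10 | P3 10-23 | P5 23-36 | P2 36-44 | P4 44-58 | P6 58-66 |
Completion: P1=10  P2=44  P3=23  P4=58  P5=36  P6=66
Waiting(P6) = turnaround − burst = 53 − 8 = 45

45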